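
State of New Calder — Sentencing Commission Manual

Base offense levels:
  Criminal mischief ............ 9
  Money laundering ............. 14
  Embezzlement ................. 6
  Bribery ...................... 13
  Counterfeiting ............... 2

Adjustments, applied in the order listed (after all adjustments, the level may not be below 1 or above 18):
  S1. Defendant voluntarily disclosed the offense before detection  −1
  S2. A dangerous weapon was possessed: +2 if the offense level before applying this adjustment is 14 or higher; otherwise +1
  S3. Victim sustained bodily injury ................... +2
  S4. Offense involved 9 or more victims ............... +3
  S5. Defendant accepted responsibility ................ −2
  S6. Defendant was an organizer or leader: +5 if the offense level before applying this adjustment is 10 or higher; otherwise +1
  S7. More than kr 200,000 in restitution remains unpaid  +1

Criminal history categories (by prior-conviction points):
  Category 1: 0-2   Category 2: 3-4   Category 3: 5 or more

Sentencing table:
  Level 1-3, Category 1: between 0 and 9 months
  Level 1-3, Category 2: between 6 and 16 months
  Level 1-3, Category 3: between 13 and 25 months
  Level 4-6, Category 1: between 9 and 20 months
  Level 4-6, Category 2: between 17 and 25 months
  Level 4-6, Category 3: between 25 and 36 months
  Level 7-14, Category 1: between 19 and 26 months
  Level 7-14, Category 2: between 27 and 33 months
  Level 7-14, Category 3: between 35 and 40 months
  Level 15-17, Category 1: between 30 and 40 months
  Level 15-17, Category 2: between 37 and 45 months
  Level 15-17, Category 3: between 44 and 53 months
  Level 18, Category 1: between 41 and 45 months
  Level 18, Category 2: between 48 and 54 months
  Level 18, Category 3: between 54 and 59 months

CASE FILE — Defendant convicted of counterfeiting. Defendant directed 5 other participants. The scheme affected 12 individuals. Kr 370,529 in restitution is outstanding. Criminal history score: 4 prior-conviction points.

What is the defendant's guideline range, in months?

27-33 months

Base offense level for counterfeiting: 2.
S1 does not apply.
S4 applies: 2 + 3 = 5.
S5 does not apply.
S6 applies (level before this adjustment is 5 < 10, so +1): 5 + 1 = 6.
S7 applies: 6 + 1 = 7.
Final offense level: 7.
Criminal history: 4 prior points → Category 2 (3-4).
Level 7 falls in the 7-14 band.
Grid: Level 7-14 × Category 2 = 27-33 months.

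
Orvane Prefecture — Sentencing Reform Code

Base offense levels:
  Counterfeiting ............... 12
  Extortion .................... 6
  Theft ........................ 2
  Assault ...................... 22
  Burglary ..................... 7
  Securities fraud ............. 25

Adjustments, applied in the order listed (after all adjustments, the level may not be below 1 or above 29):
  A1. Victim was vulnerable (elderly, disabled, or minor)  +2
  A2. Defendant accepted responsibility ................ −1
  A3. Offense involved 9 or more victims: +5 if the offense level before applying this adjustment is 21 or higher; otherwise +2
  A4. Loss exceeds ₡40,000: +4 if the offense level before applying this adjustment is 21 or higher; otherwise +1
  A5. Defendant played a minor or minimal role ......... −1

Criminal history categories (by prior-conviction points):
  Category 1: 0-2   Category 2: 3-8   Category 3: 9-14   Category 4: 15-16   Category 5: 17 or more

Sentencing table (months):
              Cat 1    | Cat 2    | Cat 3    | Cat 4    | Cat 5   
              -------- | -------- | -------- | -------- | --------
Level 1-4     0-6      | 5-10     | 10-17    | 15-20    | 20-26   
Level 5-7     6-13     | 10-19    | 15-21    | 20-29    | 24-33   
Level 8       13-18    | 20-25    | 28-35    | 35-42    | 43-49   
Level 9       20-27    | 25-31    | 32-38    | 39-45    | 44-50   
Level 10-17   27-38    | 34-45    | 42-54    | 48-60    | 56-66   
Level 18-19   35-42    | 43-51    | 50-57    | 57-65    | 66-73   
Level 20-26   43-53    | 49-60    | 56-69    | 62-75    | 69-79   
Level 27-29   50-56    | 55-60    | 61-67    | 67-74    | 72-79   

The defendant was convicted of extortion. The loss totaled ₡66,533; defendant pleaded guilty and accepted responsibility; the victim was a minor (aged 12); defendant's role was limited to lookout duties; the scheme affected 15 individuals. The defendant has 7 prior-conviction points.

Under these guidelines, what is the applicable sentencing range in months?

Base offense level for extortion: 6.
A1 applies: 6 + 2 = 8.
A2 applies: 8 − 1 = 7.
A3 applies (level before this adjustment is 7 < 21, so +2): 7 + 2 = 9.
A4 applies (level before this adjustment is 9 < 21, so +1): 9 + 1 = 10.
A5 applies: 10 − 1 = 9.
Final offense level: 9.
Criminal history: 7 prior points → Category 2 (3-8).
Level 9 falls in the 9 band.
Grid: Level 9 × Category 2 = 25-31 months.

25-31 months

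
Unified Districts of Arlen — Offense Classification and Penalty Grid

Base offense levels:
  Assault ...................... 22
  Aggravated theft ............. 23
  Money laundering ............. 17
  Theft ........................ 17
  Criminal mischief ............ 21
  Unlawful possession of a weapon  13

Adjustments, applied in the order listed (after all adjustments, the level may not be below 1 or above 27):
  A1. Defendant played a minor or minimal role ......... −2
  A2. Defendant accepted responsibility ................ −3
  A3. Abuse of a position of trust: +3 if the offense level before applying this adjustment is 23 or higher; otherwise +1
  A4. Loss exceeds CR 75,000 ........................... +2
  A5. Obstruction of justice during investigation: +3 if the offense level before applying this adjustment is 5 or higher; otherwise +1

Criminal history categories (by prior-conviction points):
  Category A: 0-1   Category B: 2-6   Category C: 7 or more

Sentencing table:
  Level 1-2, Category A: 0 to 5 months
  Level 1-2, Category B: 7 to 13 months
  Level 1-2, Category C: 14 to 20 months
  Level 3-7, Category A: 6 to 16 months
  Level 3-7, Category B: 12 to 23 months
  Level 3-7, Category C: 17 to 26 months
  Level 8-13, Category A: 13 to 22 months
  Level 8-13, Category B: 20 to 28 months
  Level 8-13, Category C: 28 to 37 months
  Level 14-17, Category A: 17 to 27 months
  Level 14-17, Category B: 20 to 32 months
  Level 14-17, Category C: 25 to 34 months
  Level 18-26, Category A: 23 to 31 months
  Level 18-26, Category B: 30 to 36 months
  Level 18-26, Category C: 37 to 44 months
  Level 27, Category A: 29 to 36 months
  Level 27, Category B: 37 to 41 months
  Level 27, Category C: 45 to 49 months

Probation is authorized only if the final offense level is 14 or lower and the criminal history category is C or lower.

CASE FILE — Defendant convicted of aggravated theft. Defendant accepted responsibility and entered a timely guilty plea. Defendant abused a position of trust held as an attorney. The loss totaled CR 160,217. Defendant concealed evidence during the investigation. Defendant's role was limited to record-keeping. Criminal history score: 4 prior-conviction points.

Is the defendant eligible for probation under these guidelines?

No

Base offense level for aggravated theft: 23.
A1 applies: 23 − 2 = 21.
A2 applies: 21 − 3 = 18.
A3 applies (level before this adjustment is 18 < 23, so +1): 18 + 1 = 19.
A4 applies: 19 + 2 = 21.
A5 applies (level before this adjustment is 21 ≥ 5, so +3): 21 + 3 = 24.
Final offense level: 24.
Criminal history: 4 prior points → Category B (2-6).
Level 24 falls in the 18-26 band.
Grid: Level 18-26 × Category B = 30-36 months.
Probation check: level 24 > 14 and category B ≤ C → not eligible.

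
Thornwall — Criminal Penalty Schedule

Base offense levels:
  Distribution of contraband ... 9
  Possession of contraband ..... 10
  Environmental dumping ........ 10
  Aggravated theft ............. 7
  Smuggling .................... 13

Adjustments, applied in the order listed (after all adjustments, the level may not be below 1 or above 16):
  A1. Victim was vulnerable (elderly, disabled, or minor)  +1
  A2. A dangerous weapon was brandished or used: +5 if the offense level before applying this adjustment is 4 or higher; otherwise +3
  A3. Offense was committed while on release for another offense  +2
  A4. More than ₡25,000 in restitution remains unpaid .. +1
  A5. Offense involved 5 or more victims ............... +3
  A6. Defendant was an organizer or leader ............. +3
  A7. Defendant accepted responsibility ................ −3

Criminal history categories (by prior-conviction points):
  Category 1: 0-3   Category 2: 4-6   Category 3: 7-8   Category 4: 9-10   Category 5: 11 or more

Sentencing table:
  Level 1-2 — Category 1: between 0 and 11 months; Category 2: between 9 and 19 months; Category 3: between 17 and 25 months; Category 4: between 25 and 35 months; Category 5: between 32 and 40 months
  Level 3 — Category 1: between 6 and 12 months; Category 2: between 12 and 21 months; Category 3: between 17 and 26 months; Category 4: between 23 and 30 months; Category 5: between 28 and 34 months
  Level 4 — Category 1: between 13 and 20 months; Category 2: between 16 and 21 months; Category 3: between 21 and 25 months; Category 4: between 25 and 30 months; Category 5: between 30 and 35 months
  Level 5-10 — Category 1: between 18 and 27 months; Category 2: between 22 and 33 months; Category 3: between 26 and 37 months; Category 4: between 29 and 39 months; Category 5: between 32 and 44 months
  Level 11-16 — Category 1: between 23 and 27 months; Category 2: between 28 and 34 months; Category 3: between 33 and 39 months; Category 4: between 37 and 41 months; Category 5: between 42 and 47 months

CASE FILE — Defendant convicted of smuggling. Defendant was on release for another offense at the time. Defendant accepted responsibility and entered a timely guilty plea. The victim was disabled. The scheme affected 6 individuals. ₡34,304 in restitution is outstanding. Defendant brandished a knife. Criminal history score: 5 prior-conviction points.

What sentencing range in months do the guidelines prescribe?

28-34 months

Base offense level for smuggling: 13.
A1 applies: 13 + 1 = 14.
A2 applies (level before this adjustment is 14 ≥ 4, so +5): 14 + 5 = 19.
A3 applies: 19 + 2 = 21.
A4 applies: 21 + 1 = 22.
A5 applies: 22 + 3 = 25.
A6 does not apply.
A7 applies: 25 − 3 = 22.
Level 22 exceeds the maximum of 16; capped at 16.
Final offense level: 16.
Criminal history: 5 prior points → Category 2 (4-6).
Level 16 falls in the 11-16 band.
Grid: Level 11-16 × Category 2 = 28-34 months.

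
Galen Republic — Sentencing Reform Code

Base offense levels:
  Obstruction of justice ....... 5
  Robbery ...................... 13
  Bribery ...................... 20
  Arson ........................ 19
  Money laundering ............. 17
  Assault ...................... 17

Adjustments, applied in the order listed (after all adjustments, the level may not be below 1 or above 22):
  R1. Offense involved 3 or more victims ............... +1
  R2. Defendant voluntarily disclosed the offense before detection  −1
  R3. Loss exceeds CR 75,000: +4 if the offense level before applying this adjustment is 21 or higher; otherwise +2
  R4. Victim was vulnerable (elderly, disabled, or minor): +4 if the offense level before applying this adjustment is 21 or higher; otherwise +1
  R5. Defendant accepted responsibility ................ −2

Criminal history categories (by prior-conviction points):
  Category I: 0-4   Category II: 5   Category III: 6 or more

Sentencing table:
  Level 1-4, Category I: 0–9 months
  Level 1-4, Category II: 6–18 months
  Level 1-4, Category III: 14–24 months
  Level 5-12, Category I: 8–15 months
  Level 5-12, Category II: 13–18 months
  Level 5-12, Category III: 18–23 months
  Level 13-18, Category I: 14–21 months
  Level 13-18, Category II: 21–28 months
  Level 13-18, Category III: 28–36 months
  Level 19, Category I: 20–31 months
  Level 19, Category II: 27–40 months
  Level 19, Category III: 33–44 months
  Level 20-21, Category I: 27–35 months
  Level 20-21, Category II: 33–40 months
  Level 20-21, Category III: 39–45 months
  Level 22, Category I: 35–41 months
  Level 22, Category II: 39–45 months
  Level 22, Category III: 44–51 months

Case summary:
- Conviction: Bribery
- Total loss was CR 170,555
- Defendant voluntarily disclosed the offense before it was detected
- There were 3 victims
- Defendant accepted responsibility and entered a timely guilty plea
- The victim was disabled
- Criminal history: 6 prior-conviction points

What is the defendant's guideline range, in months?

Base offense level for bribery: 20.
R1 applies: 20 + 1 = 21.
R2 applies: 21 − 1 = 20.
R3 applies (level before this adjustment is 20 < 21, so +2): 20 + 2 = 22.
R4 applies (level before this adjustment is 22 ≥ 21, so +4): 22 + 4 = 26.
R5 applies: 26 − 2 = 24.
Level 24 exceeds the maximum of 22; capped at 22.
Final offense level: 22.
Criminal history: 6 prior points → Category III (6+).
Level 22 falls in the 22 band.
Grid: Level 22 × Category III = 44-51 months.

44-51 months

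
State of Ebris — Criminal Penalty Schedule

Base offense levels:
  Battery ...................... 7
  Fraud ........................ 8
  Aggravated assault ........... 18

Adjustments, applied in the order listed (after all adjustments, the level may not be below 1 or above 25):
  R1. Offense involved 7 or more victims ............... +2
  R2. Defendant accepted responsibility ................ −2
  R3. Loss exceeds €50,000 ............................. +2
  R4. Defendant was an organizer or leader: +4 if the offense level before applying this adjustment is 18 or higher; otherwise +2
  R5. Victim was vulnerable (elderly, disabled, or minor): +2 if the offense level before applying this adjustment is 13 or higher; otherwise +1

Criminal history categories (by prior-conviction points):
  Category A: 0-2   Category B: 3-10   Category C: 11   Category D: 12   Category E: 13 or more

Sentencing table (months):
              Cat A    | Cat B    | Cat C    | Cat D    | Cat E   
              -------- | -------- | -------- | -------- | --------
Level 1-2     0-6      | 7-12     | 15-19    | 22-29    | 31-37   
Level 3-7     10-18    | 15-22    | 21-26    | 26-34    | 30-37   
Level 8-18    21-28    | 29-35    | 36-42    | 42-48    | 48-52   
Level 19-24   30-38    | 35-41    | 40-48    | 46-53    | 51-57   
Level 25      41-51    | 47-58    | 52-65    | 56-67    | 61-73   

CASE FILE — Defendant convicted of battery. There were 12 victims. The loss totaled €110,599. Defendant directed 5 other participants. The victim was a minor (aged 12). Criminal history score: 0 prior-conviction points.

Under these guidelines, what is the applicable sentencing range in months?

Base offense level for battery: 7.
R1 applies: 7 + 2 = 9.
R3 applies: 9 + 2 = 11.
R4 applies (level before this adjustment is 11 < 18, so +2): 11 + 2 = 13.
R5 applies (level before this adjustment is 13 ≥ 13, so +2): 13 + 2 = 15.
Final offense level: 15.
Criminal history: 0 prior points → Category A (0-2).
Level 15 falls in the 8-18 band.
Grid: Level 8-18 × Category A = 21-28 months.

21-28 months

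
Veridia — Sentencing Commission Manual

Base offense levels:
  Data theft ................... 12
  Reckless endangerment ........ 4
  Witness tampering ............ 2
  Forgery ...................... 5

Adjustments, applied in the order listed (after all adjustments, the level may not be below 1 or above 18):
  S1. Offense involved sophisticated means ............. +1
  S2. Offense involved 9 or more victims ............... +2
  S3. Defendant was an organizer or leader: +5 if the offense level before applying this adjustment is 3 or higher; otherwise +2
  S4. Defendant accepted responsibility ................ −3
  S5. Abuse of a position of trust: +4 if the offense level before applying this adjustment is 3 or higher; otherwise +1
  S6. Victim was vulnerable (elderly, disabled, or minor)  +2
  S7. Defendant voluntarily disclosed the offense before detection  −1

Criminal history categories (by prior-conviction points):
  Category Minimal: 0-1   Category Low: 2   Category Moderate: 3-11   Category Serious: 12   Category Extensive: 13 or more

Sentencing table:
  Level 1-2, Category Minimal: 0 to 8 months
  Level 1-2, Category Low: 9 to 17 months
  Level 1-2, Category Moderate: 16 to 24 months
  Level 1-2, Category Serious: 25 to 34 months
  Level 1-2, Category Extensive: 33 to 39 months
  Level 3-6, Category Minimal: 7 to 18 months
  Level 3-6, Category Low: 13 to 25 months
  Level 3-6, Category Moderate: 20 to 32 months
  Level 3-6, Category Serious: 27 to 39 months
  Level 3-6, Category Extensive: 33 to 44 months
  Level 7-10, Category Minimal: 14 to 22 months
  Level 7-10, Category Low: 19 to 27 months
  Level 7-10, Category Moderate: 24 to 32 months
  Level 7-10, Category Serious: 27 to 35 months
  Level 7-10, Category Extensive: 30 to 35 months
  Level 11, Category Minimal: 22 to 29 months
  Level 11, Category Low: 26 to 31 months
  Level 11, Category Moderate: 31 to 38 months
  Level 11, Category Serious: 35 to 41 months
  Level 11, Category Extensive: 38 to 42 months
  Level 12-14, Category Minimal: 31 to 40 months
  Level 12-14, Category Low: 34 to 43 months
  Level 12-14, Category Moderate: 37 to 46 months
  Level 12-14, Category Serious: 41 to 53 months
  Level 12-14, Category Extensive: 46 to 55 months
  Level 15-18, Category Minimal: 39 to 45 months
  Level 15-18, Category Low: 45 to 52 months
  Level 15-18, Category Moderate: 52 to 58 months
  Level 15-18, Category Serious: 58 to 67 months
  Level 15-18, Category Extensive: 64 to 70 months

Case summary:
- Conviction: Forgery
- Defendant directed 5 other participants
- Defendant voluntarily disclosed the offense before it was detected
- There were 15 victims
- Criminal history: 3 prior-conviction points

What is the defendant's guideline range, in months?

31-38 months

Base offense level for forgery: 5.
S2 applies: 5 + 2 = 7.
S3 applies (level before this adjustment is 7 ≥ 3, so +5): 7 + 5 = 12.
S4 does not apply.
S5 does not apply.
S7 applies: 12 − 1 = 11.
Final offense level: 11.
Criminal history: 3 prior points → Category Moderate (3-11).
Level 11 falls in the 11 band.
Grid: Level 11 × Category Moderate = 31-38 months.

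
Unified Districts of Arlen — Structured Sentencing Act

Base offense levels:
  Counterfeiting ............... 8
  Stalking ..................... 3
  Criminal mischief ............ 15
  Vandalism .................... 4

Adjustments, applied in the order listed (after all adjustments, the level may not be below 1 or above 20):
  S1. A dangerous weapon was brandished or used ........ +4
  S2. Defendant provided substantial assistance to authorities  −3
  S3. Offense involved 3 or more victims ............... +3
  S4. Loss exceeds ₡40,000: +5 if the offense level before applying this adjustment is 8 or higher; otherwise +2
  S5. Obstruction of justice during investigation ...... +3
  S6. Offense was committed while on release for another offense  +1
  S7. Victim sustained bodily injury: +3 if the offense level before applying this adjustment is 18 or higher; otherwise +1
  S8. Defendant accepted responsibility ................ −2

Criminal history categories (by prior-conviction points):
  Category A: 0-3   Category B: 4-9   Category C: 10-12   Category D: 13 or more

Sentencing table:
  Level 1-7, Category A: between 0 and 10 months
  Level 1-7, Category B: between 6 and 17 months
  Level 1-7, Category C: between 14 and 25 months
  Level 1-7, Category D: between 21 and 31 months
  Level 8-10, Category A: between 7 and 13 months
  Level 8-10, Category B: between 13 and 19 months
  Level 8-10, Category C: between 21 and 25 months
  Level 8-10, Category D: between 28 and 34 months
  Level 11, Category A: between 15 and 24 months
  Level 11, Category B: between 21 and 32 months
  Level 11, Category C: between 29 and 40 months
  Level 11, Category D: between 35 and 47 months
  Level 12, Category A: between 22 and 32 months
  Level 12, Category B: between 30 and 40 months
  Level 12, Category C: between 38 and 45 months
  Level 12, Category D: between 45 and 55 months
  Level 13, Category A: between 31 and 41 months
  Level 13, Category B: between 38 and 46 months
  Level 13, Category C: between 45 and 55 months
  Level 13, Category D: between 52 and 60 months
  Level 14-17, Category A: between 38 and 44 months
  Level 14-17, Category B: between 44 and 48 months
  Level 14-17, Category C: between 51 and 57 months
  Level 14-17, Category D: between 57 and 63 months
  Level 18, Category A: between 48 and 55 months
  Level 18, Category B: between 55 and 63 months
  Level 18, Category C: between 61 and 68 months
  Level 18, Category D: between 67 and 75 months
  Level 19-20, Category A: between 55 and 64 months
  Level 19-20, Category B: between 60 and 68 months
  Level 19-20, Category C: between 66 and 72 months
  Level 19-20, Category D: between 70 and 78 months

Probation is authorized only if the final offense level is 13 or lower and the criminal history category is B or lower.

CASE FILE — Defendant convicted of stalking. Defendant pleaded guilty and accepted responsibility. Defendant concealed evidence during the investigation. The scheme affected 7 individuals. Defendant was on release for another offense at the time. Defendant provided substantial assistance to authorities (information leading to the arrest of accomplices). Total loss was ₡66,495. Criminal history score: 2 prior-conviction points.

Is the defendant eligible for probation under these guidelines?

Yes

Base offense level for stalking: 3.
S2 applies: 3 − 3 = 0.
S3 applies: 0 + 3 = 3.
S4 applies (level before this adjustment is 3 < 8, so +2): 3 + 2 = 5.
S5 applies: 5 + 3 = 8.
S6 applies: 8 + 1 = 9.
S8 applies: 9 − 2 = 7.
Final offense level: 7.
Criminal history: 2 prior points → Category A (0-3).
Level 7 falls in the 1-7 band.
Grid: Level 1-7 × Category A = 0-10 months.
Probation check: level 7 ≤ 13 and category A ≤ B → eligible.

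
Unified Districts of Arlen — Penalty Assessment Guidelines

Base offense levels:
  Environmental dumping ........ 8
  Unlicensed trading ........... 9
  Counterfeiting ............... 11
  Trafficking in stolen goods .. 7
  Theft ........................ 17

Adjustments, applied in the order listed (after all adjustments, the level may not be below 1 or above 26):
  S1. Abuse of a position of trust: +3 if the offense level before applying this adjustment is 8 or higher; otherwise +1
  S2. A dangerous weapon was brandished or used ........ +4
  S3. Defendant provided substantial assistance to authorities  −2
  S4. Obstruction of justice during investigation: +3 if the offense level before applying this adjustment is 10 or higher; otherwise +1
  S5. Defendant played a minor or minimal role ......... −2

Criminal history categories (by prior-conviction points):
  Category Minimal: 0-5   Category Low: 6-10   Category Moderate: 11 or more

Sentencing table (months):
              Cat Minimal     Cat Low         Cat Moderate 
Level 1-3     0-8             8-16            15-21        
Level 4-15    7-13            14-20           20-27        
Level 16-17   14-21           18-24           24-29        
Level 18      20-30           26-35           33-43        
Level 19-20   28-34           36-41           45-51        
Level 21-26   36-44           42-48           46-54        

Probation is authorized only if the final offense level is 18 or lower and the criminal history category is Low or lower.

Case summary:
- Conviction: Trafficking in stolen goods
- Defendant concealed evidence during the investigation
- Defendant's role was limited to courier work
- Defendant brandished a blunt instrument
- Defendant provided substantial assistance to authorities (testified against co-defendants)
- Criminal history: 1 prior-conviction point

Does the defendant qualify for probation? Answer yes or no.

Base offense level for trafficking in stolen goods: 7.
S2 applies: 7 + 4 = 11.
S3 applies: 11 − 2 = 9.
S4 applies (level before this adjustment is 9 < 10, so +1): 9 + 1 = 10.
S5 applies: 10 − 2 = 8.
Final offense level: 8.
Criminal history: 1 prior point → Category Minimal (0-5).
Level 8 falls in the 4-15 band.
Grid: Level 4-15 × Category Minimal = 7-13 months.
Probation check: level 8 ≤ 18 and category Minimal ≤ Low → eligible.

Yes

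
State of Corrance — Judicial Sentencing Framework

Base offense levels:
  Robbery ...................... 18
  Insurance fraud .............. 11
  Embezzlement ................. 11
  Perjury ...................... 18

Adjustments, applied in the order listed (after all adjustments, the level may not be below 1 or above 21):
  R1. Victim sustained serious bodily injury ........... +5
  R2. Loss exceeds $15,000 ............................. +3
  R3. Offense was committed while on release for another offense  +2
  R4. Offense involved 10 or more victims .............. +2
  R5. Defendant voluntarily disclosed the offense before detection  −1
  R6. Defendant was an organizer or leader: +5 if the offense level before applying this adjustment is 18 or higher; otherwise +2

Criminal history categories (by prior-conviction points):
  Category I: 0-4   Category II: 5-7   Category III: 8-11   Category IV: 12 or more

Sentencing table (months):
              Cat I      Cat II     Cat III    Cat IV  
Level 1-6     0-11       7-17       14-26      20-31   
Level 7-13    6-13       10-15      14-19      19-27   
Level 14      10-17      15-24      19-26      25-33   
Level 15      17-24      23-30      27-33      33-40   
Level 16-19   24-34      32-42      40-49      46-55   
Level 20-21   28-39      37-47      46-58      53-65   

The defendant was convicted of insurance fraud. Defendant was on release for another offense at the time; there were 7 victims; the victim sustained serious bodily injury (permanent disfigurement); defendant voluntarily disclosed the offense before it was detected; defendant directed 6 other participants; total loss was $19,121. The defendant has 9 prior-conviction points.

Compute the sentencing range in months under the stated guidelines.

46-58 months

Base offense level for insurance fraud: 11.
R1 applies: 11 + 5 = 16.
R2 applies: 16 + 3 = 19.
R3 applies: 19 + 2 = 21.
R4 does not apply.
R5 applies: 21 − 1 = 20.
R6 applies (level before this adjustment is 20 ≥ 18, so +5): 20 + 5 = 25.
Level 25 exceeds the maximum of 21; capped at 21.
Final offense level: 21.
Criminal history: 9 prior points → Category III (8-11).
Level 21 falls in the 20-21 band.
Grid: Level 20-21 × Category III = 46-58 months.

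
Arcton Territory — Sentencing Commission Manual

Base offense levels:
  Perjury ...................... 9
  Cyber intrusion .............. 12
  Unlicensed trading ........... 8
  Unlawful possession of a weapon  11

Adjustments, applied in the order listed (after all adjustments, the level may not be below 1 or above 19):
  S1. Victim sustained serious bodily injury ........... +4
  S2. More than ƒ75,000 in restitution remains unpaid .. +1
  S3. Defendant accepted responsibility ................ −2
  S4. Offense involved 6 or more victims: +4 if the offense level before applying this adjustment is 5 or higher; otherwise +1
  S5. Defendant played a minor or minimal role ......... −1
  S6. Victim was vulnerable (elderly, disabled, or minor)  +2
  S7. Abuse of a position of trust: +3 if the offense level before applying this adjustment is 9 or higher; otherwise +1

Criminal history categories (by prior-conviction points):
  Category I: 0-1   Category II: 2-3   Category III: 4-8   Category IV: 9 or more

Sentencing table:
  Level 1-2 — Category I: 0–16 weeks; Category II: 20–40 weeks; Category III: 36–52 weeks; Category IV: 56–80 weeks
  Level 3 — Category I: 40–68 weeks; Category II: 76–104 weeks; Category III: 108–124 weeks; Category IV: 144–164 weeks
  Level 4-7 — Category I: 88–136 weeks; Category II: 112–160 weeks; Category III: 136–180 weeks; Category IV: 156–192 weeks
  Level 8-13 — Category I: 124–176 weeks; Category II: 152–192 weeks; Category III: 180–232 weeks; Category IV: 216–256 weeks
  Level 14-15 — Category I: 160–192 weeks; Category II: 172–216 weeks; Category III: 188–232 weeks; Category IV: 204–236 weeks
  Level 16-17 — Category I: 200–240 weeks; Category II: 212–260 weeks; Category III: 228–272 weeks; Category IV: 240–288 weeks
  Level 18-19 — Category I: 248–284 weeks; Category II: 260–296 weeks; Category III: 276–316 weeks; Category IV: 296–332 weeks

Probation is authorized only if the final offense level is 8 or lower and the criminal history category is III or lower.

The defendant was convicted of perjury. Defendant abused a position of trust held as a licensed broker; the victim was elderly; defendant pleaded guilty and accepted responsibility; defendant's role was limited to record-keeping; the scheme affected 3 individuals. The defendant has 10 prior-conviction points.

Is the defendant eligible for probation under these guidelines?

No

Base offense level for perjury: 9.
S1 does not apply.
S2 does not apply.
S3 applies: 9 − 2 = 7.
S5 applies: 7 − 1 = 6.
S6 applies: 6 + 2 = 8.
S7 applies (level before this adjustment is 8 < 9, so +1): 8 + 1 = 9.
Final offense level: 9.
Criminal history: 10 prior points → Category IV (9+).
Level 9 falls in the 8-13 band.
Grid: Level 8-13 × Category IV = 216-256 weeks.
Probation check: level 9 > 8 and category IV > III → not eligible.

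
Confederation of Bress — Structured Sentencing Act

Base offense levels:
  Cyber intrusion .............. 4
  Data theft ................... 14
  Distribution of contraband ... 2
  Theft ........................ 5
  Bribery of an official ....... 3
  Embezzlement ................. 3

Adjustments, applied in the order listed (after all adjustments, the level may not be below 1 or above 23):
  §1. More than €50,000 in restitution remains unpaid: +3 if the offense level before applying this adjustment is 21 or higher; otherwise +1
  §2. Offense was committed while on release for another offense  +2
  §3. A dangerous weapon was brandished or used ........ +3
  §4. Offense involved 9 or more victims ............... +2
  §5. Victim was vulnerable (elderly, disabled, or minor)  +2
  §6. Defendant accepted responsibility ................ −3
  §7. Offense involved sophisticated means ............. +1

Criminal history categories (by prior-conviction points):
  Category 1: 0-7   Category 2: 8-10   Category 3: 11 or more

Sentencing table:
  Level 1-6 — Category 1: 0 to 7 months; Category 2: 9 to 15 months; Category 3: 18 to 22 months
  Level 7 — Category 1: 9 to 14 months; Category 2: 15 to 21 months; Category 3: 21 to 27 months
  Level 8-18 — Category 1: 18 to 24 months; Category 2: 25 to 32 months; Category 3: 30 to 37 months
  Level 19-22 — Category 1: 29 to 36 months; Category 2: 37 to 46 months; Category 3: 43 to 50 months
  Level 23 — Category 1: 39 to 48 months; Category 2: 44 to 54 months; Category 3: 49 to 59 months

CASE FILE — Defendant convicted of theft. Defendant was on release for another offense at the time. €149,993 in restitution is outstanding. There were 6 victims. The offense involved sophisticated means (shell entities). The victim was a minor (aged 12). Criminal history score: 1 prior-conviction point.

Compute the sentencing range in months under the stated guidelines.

18-24 months

Base offense level for theft: 5.
§1 applies (level before this adjustment is 5 < 21, so +1): 5 + 1 = 6.
§2 applies: 6 + 2 = 8.
§4 does not apply.
§5 applies: 8 + 2 = 10.
§7 applies: 10 + 1 = 11.
Final offense level: 11.
Criminal history: 1 prior point → Category 1 (0-7).
Level 11 falls in the 8-18 band.
Grid: Level 8-18 × Category 1 = 18-24 months.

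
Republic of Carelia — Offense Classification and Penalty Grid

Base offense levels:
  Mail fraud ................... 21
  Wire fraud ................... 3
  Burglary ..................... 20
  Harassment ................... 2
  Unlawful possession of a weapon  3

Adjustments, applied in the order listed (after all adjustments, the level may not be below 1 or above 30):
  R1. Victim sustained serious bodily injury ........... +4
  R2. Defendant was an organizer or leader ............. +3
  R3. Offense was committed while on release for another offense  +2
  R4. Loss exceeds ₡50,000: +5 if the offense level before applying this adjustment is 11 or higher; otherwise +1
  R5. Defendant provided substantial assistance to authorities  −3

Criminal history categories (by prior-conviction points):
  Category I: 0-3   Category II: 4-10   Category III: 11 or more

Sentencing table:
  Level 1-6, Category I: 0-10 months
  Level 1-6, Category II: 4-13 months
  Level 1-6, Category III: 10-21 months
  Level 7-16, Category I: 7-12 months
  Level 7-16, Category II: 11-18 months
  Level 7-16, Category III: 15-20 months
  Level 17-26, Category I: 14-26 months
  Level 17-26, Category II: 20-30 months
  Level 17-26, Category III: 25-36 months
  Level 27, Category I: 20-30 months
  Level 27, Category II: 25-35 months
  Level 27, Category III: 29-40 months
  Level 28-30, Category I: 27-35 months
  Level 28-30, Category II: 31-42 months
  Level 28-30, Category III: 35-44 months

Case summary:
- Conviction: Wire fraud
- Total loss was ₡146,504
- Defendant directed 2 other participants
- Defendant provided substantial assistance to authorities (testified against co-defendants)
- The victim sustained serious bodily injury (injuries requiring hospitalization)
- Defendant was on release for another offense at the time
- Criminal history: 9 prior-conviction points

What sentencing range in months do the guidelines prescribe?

11-18 months

Base offense level for wire fraud: 3.
R1 applies: 3 + 4 = 7.
R2 applies: 7 + 3 = 10.
R3 applies: 10 + 2 = 12.
R4 applies (level before this adjustment is 12 ≥ 11, so +5): 12 + 5 = 17.
R5 applies: 17 − 3 = 14.
Final offense level: 14.
Criminal history: 9 prior points → Category II (4-10).
Level 14 falls in the 7-16 band.
Grid: Level 7-16 × Category II = 11-18 months.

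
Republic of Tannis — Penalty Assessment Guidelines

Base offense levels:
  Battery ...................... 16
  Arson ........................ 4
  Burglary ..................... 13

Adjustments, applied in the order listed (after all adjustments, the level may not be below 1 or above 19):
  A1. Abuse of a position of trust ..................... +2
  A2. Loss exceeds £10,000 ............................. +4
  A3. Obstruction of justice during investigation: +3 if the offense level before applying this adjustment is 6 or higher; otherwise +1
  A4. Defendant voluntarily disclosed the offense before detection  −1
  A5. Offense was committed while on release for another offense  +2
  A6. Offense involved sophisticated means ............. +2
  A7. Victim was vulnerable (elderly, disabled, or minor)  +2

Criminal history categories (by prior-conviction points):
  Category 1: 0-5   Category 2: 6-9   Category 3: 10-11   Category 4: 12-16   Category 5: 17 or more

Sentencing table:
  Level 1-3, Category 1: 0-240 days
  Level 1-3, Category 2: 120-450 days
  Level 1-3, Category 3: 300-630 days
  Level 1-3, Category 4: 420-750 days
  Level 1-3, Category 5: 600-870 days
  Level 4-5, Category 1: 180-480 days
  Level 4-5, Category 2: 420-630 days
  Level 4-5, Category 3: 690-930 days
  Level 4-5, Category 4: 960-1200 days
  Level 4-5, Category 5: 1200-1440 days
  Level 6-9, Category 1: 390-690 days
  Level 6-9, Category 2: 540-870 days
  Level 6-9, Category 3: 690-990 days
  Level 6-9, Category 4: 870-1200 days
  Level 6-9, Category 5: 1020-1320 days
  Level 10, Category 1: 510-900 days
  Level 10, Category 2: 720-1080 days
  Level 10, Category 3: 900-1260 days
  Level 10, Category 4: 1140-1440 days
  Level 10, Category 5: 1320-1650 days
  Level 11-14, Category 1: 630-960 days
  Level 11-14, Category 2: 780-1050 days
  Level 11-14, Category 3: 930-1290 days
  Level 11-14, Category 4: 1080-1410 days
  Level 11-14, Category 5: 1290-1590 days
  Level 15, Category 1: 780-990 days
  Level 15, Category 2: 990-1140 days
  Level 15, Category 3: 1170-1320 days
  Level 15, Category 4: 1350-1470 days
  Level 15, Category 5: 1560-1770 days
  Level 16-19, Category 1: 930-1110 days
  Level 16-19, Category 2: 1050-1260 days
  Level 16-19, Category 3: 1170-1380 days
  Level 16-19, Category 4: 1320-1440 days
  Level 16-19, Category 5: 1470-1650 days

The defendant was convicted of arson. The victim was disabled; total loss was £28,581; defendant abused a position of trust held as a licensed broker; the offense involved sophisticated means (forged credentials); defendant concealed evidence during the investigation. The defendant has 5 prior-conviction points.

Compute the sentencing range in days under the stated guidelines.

930-1110 days

Base offense level for arson: 4.
A1 applies: 4 + 2 = 6.
A2 applies: 6 + 4 = 10.
A3 applies (level before this adjustment is 10 ≥ 6, so +3): 10 + 3 = 13.
A4 does not apply.
A6 applies: 13 + 2 = 15.
A7 applies: 15 + 2 = 17.
Final offense level: 17.
Criminal history: 5 prior points → Category 1 (0-5).
Level 17 falls in the 16-19 band.
Grid: Level 16-19 × Category 1 = 930-1110 days.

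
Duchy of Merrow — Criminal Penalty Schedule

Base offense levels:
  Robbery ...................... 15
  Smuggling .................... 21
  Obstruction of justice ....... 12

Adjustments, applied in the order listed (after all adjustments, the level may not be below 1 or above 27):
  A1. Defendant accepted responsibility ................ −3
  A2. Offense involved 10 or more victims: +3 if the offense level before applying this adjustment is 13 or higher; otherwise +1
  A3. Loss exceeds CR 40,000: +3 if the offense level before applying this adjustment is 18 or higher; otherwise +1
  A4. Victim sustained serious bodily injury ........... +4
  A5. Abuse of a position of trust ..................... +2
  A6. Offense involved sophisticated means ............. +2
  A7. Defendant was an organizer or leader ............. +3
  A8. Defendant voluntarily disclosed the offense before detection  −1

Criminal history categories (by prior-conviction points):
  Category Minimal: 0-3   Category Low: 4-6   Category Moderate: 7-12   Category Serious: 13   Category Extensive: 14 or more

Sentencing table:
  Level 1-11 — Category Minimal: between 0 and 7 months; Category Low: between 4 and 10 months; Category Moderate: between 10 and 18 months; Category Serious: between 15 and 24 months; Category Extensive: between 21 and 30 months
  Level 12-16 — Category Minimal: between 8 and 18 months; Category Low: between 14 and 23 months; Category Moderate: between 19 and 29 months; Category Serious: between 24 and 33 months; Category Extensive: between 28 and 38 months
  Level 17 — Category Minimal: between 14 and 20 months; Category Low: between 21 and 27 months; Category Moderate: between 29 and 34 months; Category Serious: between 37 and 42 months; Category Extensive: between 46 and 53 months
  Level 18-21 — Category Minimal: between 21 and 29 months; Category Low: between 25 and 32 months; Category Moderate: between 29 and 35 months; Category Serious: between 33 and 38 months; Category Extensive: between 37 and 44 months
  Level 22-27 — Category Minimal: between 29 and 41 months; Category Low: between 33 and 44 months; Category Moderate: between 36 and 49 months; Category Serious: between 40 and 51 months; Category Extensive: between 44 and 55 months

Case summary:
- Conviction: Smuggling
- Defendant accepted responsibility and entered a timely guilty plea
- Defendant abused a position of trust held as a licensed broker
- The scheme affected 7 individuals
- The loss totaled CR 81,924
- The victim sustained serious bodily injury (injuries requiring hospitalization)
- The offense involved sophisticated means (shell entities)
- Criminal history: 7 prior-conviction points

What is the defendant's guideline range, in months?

36-49 months

Base offense level for smuggling: 21.
A1 applies: 21 − 3 = 18.
A2 does not apply.
A3 applies (level before this adjustment is 18 ≥ 18, so +3): 18 + 3 = 21.
A4 applies: 21 + 4 = 25.
A5 applies: 25 + 2 = 27.
A6 applies: 27 + 2 = 29.
A7 does not apply.
Level 29 exceeds the maximum of 27; capped at 27.
Final offense level: 27.
Criminal history: 7 prior points → Category Moderate (7-12).
Level 27 falls in the 22-27 band.
Grid: Level 22-27 × Category Moderate = 36-49 months.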